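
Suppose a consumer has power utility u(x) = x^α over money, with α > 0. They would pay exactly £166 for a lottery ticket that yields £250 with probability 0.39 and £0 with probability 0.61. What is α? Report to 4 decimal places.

Since u(0) = 0, the lottery's EU is 0.39·250^α.
Setting u(166) equal to that: 166^α = 0.39·250^α ⇒ (166/250)^α = 0.39.
α = ln(0.39) / ln(166/250) = -0.9416085/-0.4094731 ≈ 2.2996.

α ≈ 2.2996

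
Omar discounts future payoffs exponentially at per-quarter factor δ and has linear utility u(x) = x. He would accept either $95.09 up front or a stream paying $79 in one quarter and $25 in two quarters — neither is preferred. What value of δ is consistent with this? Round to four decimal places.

Present value of the stream is 79·δ + 25·δ². Indifference gives 79δ + 25δ² = 95.09.
So 25δ² + 79δ − 95.09 = 0.
δ = (−79 + √(79² + 4·25·95.09)) / (2·25) = (−79 + √15750.00) / 50 ≈ 0.9300.

δ ≈ 0.9300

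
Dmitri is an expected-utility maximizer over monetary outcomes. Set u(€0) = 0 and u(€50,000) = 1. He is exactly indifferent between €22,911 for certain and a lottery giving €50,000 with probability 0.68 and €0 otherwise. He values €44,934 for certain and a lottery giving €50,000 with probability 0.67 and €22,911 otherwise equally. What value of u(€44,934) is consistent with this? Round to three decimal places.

0.894

First, u(€22,911) = 0.68·u(€50,000) + 0.32·u(€0) = 0.68.
The second indifference gives u(€44,934) = 0.67·u(€50,000) + 0.33·u(€22,911) = 0.67·1.00 + 0.33·0.68 = 0.8944.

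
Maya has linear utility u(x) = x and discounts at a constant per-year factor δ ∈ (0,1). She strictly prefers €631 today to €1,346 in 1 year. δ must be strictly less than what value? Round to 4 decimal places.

The preference means 631 > δ·1346.
Dividing through by 1346 gives δ < 0.46880.

δ < 0.4688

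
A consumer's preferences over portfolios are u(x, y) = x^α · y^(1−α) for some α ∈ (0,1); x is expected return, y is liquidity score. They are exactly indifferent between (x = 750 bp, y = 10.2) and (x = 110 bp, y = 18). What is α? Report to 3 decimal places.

α ≈ 0.228

Set the two utilities equal: 750^α·10.2^(1−α) = 110^α·18^(1−α).
Rearrange to (750/110)^α = (18/10.2)^(1−α) and take logs: α·1.919593 = (1−α)·0.567984.
With A = 1.919593 and B = 0.567984: α·A = (1−α)·B, so α = B/(A+B) = 0.567984/2.487577 ≈ 0.228.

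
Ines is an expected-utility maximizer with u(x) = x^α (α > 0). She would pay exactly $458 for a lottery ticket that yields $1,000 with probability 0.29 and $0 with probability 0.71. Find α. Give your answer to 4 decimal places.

α ≈ 1.5852

The lottery's expected utility is 0.29·u(1000) + 0.71·u(0) = 0.29·1000^α (since u(0) = 0 for α > 0).
Indifference: 458^α = 0.29·1000^α, so (458/1000)^α = 0.29.
α = ln(0.29) / ln(458/1000) = -1.2378744/-0.7808861 ≈ 1.5852.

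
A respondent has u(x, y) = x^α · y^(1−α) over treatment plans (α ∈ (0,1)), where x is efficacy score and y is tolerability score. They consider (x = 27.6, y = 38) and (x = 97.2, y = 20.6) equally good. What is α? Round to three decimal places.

α ≈ 0.327

The Cobb–Douglas utilities coincide, so 27.6^α·38^(1−α) = 97.2^α·20.6^(1−α).
Rearrange to (27.6/97.2)^α = (20.6/38)^(1−α) and take logs: α·-1.258955 = (1−α)·-0.612295.
So α/(1−α) = (-0.612295)/(-1.258955) = 0.486352, and α = 0.486352/1.486352 ≈ 0.327.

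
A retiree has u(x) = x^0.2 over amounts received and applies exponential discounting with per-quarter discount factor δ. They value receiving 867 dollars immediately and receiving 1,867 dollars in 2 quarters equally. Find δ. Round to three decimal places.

Indifference means u(867) = δ^2 · u(1867), so δ^2 = u(867)/u(1867).
Since u(x) = x^0.2, δ^2 = (867/1867)^0.2 = 0.46438^0.2 = 0.85778.
So δ = 0.85778^(1/2) ≈ 0.926.

δ ≈ 0.926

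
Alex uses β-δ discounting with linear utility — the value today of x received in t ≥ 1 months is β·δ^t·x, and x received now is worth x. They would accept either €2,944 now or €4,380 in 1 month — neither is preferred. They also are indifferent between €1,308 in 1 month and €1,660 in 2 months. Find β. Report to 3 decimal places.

From the later pair, β·δ^1·1308 = β·δ^2·1660; dividing through, δ = 1308/1660 = 0.78795.
Now use the now-vs-future pair: 2944 = β·δ·4380 gives β = 2944/(0.78795·4380) ≈ 0.853.

β ≈ 0.853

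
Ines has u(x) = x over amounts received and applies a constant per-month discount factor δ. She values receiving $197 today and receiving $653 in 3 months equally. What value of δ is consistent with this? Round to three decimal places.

Equating discounted utilities: u(197) = δ^3·u(653) ⇒ δ^3 = u(197)/u(653).
With u(x) = x: δ^3 = 197/653 = 0.30168.
So δ = 0.30168^(1/3) ≈ 0.671.

δ ≈ 0.671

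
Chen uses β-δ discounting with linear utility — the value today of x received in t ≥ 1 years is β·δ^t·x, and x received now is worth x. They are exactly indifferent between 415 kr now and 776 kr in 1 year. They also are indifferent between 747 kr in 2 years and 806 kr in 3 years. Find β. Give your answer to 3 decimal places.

The second indifference involves only future payoffs, so β cancels: β·δ^2·747 = β·δ^3·806, giving δ = 747/806 = 0.92680.
The first indifference: 415 = β·δ·776, so β = 415/(δ·776) = 415/(0.92680·776) ≈ 0.577.

β ≈ 0.577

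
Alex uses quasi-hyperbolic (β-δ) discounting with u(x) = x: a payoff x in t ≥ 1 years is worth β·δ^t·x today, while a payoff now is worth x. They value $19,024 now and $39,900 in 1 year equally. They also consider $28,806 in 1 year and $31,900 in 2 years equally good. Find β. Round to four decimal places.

The second indifference involves only future payoffs, so β cancels: β·δ^1·28806 = β·δ^2·31900, giving δ = 28806/31900 = 0.90301.
Now use the now-vs-future pair: 19024 = β·δ·39900 gives β = 19024/(0.90301·39900) ≈ 0.5280.

β ≈ 0.5280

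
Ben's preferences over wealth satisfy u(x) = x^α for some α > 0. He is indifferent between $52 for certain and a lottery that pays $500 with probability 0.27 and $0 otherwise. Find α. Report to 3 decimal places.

α ≈ 0.578

Since u(0) = 0, the lottery's EU is 0.27·500^α.
Equating: 52^α = 0.27·500^α, i.e. 0.1040^α = 0.27.
α = ln(0.27) / ln(52/500) = -1.309333/-2.263364 ≈ 0.578.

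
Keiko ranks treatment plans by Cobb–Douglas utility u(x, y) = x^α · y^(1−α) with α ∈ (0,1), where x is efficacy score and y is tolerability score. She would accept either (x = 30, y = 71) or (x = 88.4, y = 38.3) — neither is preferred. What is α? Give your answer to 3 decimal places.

Indifference: 30^α · 71^(1−α) = 88.4^α · 38.3^(1−α).
Taking logs: α·ln 30 + (1−α)·ln 71 = α·ln 88.4 + (1−α)·ln 38.3, i.e. α·-1.080675 = (1−α)·-0.617230.
With A = -1.080675 and B = -0.617230: α·A = (1−α)·B, so α = B/(A+B) = -0.617230/-1.697905 ≈ 0.364.

α ≈ 0.364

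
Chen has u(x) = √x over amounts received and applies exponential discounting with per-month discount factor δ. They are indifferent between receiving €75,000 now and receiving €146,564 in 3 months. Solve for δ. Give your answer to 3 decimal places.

Indifference means u(75000) = δ^3 · u(146564), so δ^3 = u(75000)/u(146564).
Since u(x) = √x, δ^3 = √(75000/146564) = 0.71535.
Hence δ = (0.71535)^(1/3) = 0.89435.

δ ≈ 0.894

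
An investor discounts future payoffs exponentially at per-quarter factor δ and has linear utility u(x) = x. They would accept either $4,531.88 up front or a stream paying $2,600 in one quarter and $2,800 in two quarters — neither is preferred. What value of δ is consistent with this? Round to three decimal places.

δ ≈ 0.890

Equating present values: 4531.88 = 2600δ + 2800δ².
That is, 2800δ² + 2600δ − 4531.88 = 0, a quadratic in δ.
The positive root is δ = [−2600 + √(2600² + 4·2800·4531.88)] / (2·2800) = (−2600 + 7584.000)/5600 ≈ 0.890.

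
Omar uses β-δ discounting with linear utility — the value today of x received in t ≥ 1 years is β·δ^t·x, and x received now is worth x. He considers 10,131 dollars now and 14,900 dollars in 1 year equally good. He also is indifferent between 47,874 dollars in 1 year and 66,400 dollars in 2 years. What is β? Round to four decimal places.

The second indifference involves only future payoffs, so β cancels: β·δ^1·47874 = β·δ^2·66400, giving δ = 47874/66400 = 0.72099.
Now use the now-vs-future pair: 10131 = β·δ·14900 gives β = 10131/(0.72099·14900) ≈ 0.9430.

β ≈ 0.9430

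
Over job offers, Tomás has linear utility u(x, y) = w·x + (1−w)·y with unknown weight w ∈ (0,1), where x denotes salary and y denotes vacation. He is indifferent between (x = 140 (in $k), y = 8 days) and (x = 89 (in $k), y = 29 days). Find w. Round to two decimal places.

w = 0.29

Indifference: w·140 + (1−w)·8 = w·89 + (1−w)·29.
Collecting terms: w·51 = (1−w)·21.
The marginal rate of substitution is 21/51, so w = 21/(51+21) = 0.29.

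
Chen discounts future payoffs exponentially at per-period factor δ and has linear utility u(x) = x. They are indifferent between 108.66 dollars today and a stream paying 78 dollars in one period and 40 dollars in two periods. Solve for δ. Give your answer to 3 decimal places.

The stream is worth 78δ + 40δ² today, so 78δ + 40δ² = 108.66.
Rearranged: 40δ² + 78δ − 108.66 = 0.
The positive root is δ = [−78 + √(78² + 4·40·108.66)] / (2·40) = (−78 + 153.198)/80 ≈ 0.940.

δ ≈ 0.940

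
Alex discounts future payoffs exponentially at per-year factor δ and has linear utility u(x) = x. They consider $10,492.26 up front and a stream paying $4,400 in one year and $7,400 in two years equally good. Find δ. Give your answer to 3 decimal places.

δ ≈ 0.930

The stream is worth 4400δ + 7400δ² today, so 4400δ + 7400δ² = 10492.26.
So 7400δ² + 4400δ − 10492.26 = 0.
By the quadratic formula (taking the positive root), δ = (−4400 + √329930896.00) / 14800 ≈ 0.930.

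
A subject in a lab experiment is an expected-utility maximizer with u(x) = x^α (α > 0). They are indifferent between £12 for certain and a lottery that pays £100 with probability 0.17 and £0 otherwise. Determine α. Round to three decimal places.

EU(lottery) = 0.17·100^α + 0.83·0 = 0.17·100^α.
Setting u(12) equal to that: 12^α = 0.17·100^α ⇒ (12/100)^α = 0.17.
Taking logs: α·ln(12/100) = ln(0.17), so α = -1.771957 / -2.120264 ≈ 0.836.

α ≈ 0.836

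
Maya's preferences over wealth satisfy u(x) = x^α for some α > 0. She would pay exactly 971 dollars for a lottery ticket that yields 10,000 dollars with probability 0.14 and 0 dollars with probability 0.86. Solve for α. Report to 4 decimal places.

EU(lottery) = 0.14·10000^α + 0.86·0 = 0.14·10000^α.
Setting u(971) equal to that: 971^α = 0.14·10000^α ⇒ (971/10000)^α = 0.14.
Taking logs: α·ln(971/10000) = ln(0.14), so α = -1.9661129 / -2.3320139 ≈ 0.8431.

α ≈ 0.8431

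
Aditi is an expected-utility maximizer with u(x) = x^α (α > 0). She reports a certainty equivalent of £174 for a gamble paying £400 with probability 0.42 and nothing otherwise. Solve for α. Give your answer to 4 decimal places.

α ≈ 1.0422

Since u(0) = 0, the lottery's EU is 0.42·400^α.
Indifference: 174^α = 0.42·400^α, so (174/400)^α = 0.42.
α = ln(0.42) / ln(174/400) = -0.8675006/-0.8324092 ≈ 1.0422.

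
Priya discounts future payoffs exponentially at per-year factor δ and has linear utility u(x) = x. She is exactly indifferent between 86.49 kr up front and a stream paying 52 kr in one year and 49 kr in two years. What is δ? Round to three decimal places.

Present value of the stream is 52·δ + 49·δ². Indifference gives 52δ + 49δ² = 86.49.
So 49δ² + 52δ − 86.49 = 0.
The positive root is δ = [−52 + √(52² + 4·49·86.49)] / (2·49) = (−52 + 140.200)/98 ≈ 0.900.

δ ≈ 0.900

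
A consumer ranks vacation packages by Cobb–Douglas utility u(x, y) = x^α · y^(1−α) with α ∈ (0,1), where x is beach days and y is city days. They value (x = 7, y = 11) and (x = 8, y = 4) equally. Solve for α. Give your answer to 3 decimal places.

Indifference: 7^α · 11^(1−α) = 8^α · 4^(1−α).
(7/8)^α = (4/11)^(1−α); take logs: α·ln(7/8) = (1−α)·ln(4/11), i.e. α·-0.133531 = (1−α)·-1.011601.
Thus α·(-1.145132) = -1.011601, so α = -1.011601/-1.145132 ≈ 0.883.

α ≈ 0.883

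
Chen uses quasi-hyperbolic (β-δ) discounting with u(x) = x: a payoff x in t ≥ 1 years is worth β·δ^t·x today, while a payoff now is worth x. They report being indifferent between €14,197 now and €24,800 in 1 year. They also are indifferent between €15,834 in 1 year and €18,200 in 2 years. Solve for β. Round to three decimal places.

From the later pair, β·δ^1·15834 = β·δ^2·18200; dividing through, δ = 15834/18200 = 0.87000.
The first indifference: 14197 = β·δ·24800, so β = 14197/(δ·24800) = 14197/(0.87000·24800) ≈ 0.658.

β ≈ 0.658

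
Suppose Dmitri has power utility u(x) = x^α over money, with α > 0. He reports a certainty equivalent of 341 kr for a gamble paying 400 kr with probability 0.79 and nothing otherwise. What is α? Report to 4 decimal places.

α ≈ 1.4771

The lottery's expected utility is 0.79·u(400) + 0.21·u(0) = 0.79·400^α (since u(0) = 0 for α > 0).
Equating: 341^α = 0.79·400^α, i.e. 0.8525^α = 0.79.
Taking logs: α·ln(341/400) = ln(0.79), so α = -0.2357223 / -0.1595821 ≈ 1.4771.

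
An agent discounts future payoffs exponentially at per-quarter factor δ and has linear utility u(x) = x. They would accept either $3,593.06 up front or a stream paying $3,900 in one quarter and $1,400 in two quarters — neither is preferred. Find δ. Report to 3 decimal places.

δ ≈ 0.730

The stream is worth 3900δ + 1400δ² today, so 3900δ + 1400δ² = 3593.06.
So 1400δ² + 3900δ − 3593.06 = 0.
By the quadratic formula (taking the positive root), δ = (−3900 + √35331136.00) / 2800 ≈ 0.730.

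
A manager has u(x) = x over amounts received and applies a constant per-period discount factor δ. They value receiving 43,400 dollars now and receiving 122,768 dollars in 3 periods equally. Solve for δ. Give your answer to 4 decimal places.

Equating discounted utilities: u(43400) = δ^3·u(122768) ⇒ δ^3 = u(43400)/u(122768).
With u(x) = x: δ^3 = 43400/122768 = 0.35351.
Hence δ = (0.35351)^(1/3) = 0.707079.

δ ≈ 0.7071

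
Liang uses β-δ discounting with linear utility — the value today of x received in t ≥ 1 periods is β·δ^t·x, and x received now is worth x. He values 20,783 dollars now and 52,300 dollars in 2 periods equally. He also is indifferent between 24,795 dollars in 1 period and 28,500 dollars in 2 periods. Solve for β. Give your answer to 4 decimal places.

The second indifference involves only future payoffs, so β cancels: β·δ^1·24795 = β·δ^2·28500, giving δ = 24795/28500 = 0.87000.
The first indifference: 20783 = β·δ^2·52300, so β = 20783/(δ^2·52300) = 20783/(0.75690·52300) ≈ 0.5250.

β ≈ 0.5250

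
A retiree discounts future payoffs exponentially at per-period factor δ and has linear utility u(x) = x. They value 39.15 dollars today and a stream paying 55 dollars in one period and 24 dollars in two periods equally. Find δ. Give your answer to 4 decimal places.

Equating present values: 39.15 = 55δ + 24δ².
Rearranged: 24δ² + 55δ − 39.15 = 0.
The positive root is δ = [−55 + √(55² + 4·24·39.15)] / (2·24) = (−55 + 82.361)/48 ≈ 0.5700.

δ ≈ 0.5700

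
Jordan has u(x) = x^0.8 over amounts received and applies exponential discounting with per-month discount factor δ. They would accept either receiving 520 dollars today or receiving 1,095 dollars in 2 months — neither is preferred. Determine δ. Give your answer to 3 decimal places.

Equating discounted utilities: u(520) = δ^2·u(1095) ⇒ δ^2 = u(520)/u(1095).
Since u(x) = x^0.8, δ^2 = (520/1095)^0.8 = 0.47489^0.8 = 0.55115.
So δ = 0.55115^(1/2) ≈ 0.742.

δ ≈ 0.742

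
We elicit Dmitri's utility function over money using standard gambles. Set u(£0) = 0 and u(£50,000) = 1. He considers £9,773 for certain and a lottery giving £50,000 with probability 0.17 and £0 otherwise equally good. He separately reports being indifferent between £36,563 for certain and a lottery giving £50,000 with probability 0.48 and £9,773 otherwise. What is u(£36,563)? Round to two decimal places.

0.57

The first gamble pins u(£9,773): it must equal 0.17·1 + 0.83·0 = 0.17.
The second indifference gives u(£36,563) = 0.48·u(£50,000) + 0.52·u(£9,773) = 0.48·1.00 + 0.52·0.17 = 0.5684.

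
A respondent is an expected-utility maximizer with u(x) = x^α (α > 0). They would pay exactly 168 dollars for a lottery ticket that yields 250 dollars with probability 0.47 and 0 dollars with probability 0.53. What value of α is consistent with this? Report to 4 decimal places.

α ≈ 1.8994

The lottery's expected utility is 0.47·u(250) + 0.53·u(0) = 0.47·250^α (since u(0) = 0 for α > 0).
Equating: 168^α = 0.47·250^α, i.e. 0.6720^α = 0.47.
Taking logs: α·ln(168/250) = ln(0.47), so α = -0.7550226 / -0.3974969 ≈ 1.8994.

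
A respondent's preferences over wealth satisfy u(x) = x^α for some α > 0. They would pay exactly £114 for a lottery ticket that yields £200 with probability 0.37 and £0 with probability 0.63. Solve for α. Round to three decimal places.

Since u(0) = 0, the lottery's EU is 0.37·200^α.
Indifference: 114^α = 0.37·200^α, so (114/200)^α = 0.37.
Take logs: α = ln 0.37 / ln(114/200) ≈ 1.76876.

α ≈ 1.769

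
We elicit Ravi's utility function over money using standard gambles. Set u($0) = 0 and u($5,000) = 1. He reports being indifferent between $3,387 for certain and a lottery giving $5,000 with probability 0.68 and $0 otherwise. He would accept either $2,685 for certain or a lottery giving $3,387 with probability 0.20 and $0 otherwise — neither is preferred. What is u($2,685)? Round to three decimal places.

0.136

From the first indifference, u($3,387) = 0.68·u($5,000) + 0.32·u($0) = 0.68·1 + 0.32·0 = 0.68.
Then u($2,685) = 0.20·u($3,387) + 0.80·u($0) = 0.20·0.68 + 0.80·0.00 = 0.1360.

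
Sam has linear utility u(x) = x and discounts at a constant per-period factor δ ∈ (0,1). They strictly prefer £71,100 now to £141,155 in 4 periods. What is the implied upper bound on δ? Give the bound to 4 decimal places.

Comparing present values: 71100 > δ^4·141155.
So δ^4 < 71100/141155 = 0.50370; taking the 4th root of both positive sides preserves the inequality.
δ < 0.50370^(1/4) = 0.8424.

δ < 0.8424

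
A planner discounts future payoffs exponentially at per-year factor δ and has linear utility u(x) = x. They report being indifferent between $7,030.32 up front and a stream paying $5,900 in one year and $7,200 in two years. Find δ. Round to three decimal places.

δ ≈ 0.660

The stream is worth 5900δ + 7200δ² today, so 5900δ + 7200δ² = 7030.32.
That is, 7200δ² + 5900δ − 7030.32 = 0, a quadratic in δ.
The positive root is δ = [−5900 + √(5900² + 4·7200·7030.32)] / (2·7200) = (−5900 + 15404.000)/14400 ≈ 0.660.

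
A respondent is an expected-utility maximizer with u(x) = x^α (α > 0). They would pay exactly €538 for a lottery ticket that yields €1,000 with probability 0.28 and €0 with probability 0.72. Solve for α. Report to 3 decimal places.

EU(lottery) = 0.28·1000^α + 0.72·0 = 0.28·1000^α.
Equating: 538^α = 0.28·1000^α, i.e. 0.5380^α = 0.28.
Take logs: α = ln 0.28 / ln(538/1000) ≈ 2.05351.

α ≈ 2.054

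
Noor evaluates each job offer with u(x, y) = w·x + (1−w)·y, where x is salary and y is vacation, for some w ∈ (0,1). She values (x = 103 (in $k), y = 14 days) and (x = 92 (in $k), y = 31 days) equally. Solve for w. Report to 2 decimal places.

w = 0.61

Equating utilities: w·103 + (1−w)·14 = w·92 + (1−w)·31.
w·(103−92) = (1−w)·(31−14), i.e. w·11 = (1−w)·17.
The marginal rate of substitution is 17/11, so w = 17/(11+17) = 0.61.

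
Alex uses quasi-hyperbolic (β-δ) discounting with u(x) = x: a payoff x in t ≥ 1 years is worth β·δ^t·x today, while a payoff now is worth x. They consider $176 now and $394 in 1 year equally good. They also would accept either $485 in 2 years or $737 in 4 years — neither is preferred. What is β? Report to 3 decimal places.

Both payoffs in the second observation are in the future, so β drops out: δ^2·485 = δ^4·737 ⇒ δ^2 = 485/737 = 0.65807, so δ = 0.81122.
Now use the now-vs-future pair: 176 = β·δ·394 gives β = 176/(0.81122·394) ≈ 0.551.

β ≈ 0.551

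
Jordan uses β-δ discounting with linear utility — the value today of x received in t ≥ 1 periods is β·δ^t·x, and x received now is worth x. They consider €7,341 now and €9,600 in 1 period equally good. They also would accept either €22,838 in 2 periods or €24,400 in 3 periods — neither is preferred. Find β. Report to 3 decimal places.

From the later pair, β·δ^2·22838 = β·δ^3·24400; dividing through, δ = 22838/24400 = 0.93598.
Substituting δ into 7341 = β·δ·9600: β = 7341/(8985.443) ≈ 0.817.

β ≈ 0.817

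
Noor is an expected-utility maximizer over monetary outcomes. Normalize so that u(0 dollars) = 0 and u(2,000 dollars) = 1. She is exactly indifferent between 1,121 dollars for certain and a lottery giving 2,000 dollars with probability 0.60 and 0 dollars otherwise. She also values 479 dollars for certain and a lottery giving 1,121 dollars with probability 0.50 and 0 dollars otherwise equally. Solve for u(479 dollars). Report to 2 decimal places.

First, u(1,121 dollars) = 0.60·u(2,000 dollars) + 0.40·u(0 dollars) = 0.60.
The second indifference gives u(479 dollars) = 0.50·u(1,121 dollars) + 0.50·u(0 dollars) = 0.50·0.60 + 0.50·0.00 = 0.3000.

0.30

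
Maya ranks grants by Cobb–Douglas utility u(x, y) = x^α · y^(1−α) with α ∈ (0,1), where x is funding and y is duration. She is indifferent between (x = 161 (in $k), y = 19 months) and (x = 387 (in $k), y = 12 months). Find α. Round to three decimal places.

Set the two utilities equal: 161^α·19^(1−α) = 387^α·12^(1−α).
Taking logs: α·ln 161 + (1−α)·ln 19 = α·ln 387 + (1−α)·ln 12, i.e. α·-0.877020 = (1−α)·-0.459532.
With A = -0.877020 and B = -0.459532: α·A = (1−α)·B, so α = B/(A+B) = -0.459532/-1.336552 ≈ 0.344.

α ≈ 0.344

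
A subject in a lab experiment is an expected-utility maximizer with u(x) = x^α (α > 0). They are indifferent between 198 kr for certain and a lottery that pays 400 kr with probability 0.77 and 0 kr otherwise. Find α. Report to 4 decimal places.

The lottery's expected utility is 0.77·u(400) + 0.23·u(0) = 0.77·400^α (since u(0) = 0 for α > 0).
Indifference: 198^α = 0.77·400^α, so (198/400)^α = 0.77.
Taking logs: α·ln(198/400) = ln(0.77), so α = -0.2613648 / -0.7031975 ≈ 0.3717.

α ≈ 0.3717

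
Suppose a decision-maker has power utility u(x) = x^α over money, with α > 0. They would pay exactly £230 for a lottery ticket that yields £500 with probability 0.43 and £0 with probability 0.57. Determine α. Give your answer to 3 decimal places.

EU(lottery) = 0.43·500^α + 0.57·0 = 0.43·500^α.
Setting u(230) equal to that: 230^α = 0.43·500^α ⇒ (230/500)^α = 0.43.
α = ln(0.43) / ln(230/500) = -0.843970/-0.776529 ≈ 1.087.

α ≈ 1.087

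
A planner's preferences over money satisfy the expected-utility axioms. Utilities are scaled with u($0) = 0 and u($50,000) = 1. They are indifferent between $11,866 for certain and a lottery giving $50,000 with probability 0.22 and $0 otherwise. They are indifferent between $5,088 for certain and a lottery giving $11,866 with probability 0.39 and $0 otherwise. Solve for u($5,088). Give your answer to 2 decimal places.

0.09

From the first indifference, u($11,866) = 0.22·u($50,000) + 0.78·u($0) = 0.22·1 + 0.78·0 = 0.22.
Then u($5,088) = 0.39·u($11,866) + 0.61·u($0) = 0.39·0.22 + 0.61·0.00 = 0.0858.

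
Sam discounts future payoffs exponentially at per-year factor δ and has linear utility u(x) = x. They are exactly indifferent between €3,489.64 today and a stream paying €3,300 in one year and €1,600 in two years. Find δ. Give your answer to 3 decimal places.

δ ≈ 0.770

Equating present values: 3489.64 = 3300δ + 1600δ².
Rearranged: 1600δ² + 3300δ − 3489.64 = 0.
By the quadratic formula (taking the positive root), δ = (−3300 + √33223696.00) / 3200 ≈ 0.770.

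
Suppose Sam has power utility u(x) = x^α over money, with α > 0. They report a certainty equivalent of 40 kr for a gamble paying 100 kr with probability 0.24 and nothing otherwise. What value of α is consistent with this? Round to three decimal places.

Since u(0) = 0, the lottery's EU is 0.24·100^α.
Equating: 40^α = 0.24·100^α, i.e. 0.4000^α = 0.24.
Take logs: α = ln 0.24 / ln(40/100) ≈ 1.55749.

α ≈ 1.557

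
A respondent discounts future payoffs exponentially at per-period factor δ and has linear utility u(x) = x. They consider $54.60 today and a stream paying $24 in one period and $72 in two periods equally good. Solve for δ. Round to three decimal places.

Equating present values: 54.60 = 24δ + 72δ².
Rearranged: 72δ² + 24δ − 54.60 = 0.
The positive root is δ = [−24 + √(24² + 4·72·54.60)] / (2·72) = (−24 + 127.675)/144 ≈ 0.720.

δ ≈ 0.720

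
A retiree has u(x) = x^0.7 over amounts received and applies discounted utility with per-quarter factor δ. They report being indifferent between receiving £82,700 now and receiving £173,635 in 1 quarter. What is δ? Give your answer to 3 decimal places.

δ ≈ 0.595

The payoff in 1 quarter is discounted by δ, so u(82700) = δ·u(173635) and δ = u(82700)/u(173635).
With u(x) = x^0.7: δ = 82700^0.7/173635^0.7 = (82700/173635)^0.7 = 0.59499.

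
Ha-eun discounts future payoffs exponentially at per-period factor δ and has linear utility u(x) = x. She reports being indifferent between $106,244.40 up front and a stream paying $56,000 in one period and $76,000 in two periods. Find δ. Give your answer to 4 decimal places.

δ ≈ 0.8700

The stream is worth 56000δ + 76000δ² today, so 56000δ + 76000δ² = 106244.40.
So 76000δ² + 56000δ − 106244.40 = 0.
By the quadratic formula (taking the positive root), δ = (−56000 + √35434297600.00) / 152000 ≈ 0.8700.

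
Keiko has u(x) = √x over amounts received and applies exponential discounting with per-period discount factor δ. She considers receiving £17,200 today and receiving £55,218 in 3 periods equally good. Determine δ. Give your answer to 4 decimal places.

Equating discounted utilities: u(17200) = δ^3·u(55218) ⇒ δ^3 = u(17200)/u(55218).
With u(x) = √x: δ^3 = √17200/√55218 = √(17200/55218) = 0.55812.
Taking the cube root: δ = 0.55812^(1/3) ≈ 0.8233.

δ ≈ 0.8233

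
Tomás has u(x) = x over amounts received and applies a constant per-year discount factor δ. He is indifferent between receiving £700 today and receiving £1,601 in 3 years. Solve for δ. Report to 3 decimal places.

Equating discounted utilities: u(700) = δ^3·u(1601) ⇒ δ^3 = u(700)/u(1601).
With u(x) = x: δ^3 = 700/1601 = 0.43723.
Hence δ = (0.43723)^(1/3) = 0.75899.

δ ≈ 0.759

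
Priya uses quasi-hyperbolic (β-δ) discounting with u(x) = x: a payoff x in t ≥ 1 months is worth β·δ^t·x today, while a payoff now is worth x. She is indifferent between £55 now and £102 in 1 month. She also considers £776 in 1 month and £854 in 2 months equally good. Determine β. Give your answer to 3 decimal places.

β ≈ 0.593

From the later pair, β·δ^1·776 = β·δ^2·854; dividing through, δ = 776/854 = 0.90867.
The first indifference: 55 = β·δ·102, so β = 55/(δ·102) = 55/(0.90867·102) ≈ 0.593.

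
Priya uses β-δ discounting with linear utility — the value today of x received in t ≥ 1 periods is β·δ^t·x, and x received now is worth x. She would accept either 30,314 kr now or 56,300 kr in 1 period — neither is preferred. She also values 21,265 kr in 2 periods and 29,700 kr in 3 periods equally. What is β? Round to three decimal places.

The second indifference involves only future payoffs, so β cancels: β·δ^2·21265 = β·δ^3·29700, giving δ = 21265/29700 = 0.71599.
Substituting δ into 30314 = β·δ·56300: β = 30314/(40310.421) ≈ 0.752.

β ≈ 0.752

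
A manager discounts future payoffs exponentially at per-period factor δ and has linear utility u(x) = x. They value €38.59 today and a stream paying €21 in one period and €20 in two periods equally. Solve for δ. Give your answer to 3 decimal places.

δ ≈ 0.960

Present value of the stream is 21·δ + 20·δ². Indifference gives 21δ + 20δ² = 38.59.
Rearranged: 20δ² + 21δ − 38.59 = 0.
The positive root is δ = [−21 + √(21² + 4·20·38.59)] / (2·20) = (−21 + 59.399)/40 ≈ 0.960.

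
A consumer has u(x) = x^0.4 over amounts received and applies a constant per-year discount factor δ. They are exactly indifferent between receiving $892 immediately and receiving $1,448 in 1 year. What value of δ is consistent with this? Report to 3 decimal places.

Indifference means u(892) = δ · u(1448), so δ = u(892)/u(1448).
Since u(x) = x^0.4, δ = (892/1448)^0.4 = 0.61602^0.4 = 0.82383.

δ ≈ 0.824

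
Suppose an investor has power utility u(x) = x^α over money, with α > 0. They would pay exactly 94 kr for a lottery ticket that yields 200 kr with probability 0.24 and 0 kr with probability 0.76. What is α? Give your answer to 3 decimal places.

Since u(0) = 0, the lottery's EU is 0.24·200^α.
Equating: 94^α = 0.24·200^α, i.e. 0.4700^α = 0.24.
α = ln(0.24) / ln(94/200) = -1.427116/-0.755023 ≈ 1.890.

α ≈ 1.890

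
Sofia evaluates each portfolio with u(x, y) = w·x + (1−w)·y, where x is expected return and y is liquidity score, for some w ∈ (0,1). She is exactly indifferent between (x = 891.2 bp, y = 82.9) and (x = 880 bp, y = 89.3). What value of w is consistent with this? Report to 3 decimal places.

w = 0.364

Indifference: w·891.2 + (1−w)·82.9 = w·880 + (1−w)·89.3.
Collecting terms: w·11.2 = (1−w)·6.4.
The marginal rate of substitution is 6.4/11.2, so w = 6.4/(11.2+6.4) = 0.364.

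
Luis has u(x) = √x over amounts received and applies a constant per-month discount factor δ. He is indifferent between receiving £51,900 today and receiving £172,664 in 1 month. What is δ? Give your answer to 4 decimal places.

δ ≈ 0.5483

Indifference means u(51900) = δ · u(172664), so δ = u(51900)/u(172664).
Since u(x) = √x, δ = √(51900/172664) = 0.54826.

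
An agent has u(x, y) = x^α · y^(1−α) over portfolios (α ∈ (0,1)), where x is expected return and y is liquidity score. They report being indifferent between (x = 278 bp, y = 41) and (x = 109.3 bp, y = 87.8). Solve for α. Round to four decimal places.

Set the two utilities equal: 278^α·41^(1−α) = 109.3^α·87.8^(1−α).
(278/109.3)^α = (87.8/41)^(1−α); take logs: α·ln(278/109.3) = (1−α)·ln(87.8/41), i.e. α·0.9335247 = (1−α)·0.7614894.
Thus α·(1.6950141) = 0.7614894, so α = 0.7614894/1.6950141 ≈ 0.4493.

α ≈ 0.4493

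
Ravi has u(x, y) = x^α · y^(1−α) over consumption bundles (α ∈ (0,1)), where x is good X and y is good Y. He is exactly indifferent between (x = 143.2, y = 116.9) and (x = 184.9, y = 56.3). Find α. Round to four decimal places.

Set the two utilities equal: 143.2^α·116.9^(1−α) = 184.9^α·56.3^(1−α).
Taking logs: α·ln 143.2 + (1−α)·ln 116.9 = α·ln 184.9 + (1−α)·ln 56.3, i.e. α·-0.2555729 = (1−α)·-0.7306243.
So α/(1−α) = (-0.7306243)/(-0.2555729) = 2.8587706, and α = 2.8587706/3.8587706 ≈ 0.7409.

α ≈ 0.7409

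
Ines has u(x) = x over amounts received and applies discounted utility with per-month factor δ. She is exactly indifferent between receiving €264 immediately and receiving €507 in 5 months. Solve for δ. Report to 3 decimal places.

The payoff in 5 months is discounted by δ^5, so u(264) = δ^5·u(507) and δ^5 = u(264)/u(507).
With u(x) = x: δ^5 = 264/507 = 0.52071.
Hence δ = (0.52071)^(1/5) = 0.87765.

δ ≈ 0.878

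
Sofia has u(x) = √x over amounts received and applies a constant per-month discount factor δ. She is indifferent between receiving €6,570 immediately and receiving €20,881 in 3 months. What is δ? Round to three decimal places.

Equating discounted utilities: u(6570) = δ^3·u(20881) ⇒ δ^3 = u(6570)/u(20881).
Since u(x) = √x, δ^3 = √(6570/20881) = 0.56093.
Hence δ = (0.56093)^(1/3) = 0.82471.

δ ≈ 0.825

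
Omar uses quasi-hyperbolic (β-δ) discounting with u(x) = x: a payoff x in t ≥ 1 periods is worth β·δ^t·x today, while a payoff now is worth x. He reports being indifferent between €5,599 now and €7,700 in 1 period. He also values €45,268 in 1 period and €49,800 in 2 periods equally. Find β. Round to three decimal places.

From the later pair, β·δ^1·45268 = β·δ^2·49800; dividing through, δ = 45268/49800 = 0.90900.
Substituting δ into 5599 = β·δ·7700: β = 5599/(6999.269) ≈ 0.800.

β ≈ 0.800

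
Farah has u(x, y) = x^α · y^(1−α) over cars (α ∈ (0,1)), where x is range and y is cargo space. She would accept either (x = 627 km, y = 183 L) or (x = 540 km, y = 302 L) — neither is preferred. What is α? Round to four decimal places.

Indifference: 627^α · 183^(1−α) = 540^α · 302^(1−α).
Taking logs: α·ln 627 + (1−α)·ln 183 = α·ln 540 + (1−α)·ln 302, i.e. α·0.1493774 = (1−α)·0.5009409.
Thus α·(0.6503183) = 0.5009409, so α = 0.5009409/0.6503183 ≈ 0.7703.

α ≈ 0.7703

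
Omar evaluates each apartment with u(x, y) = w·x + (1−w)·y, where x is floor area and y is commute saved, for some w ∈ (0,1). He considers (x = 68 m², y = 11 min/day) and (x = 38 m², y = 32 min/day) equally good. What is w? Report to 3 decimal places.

w = 0.412

Indifference: w·68 + (1−w)·11 = w·38 + (1−w)·32.
w·(68−38) = (1−w)·(32−11), i.e. w·30 = (1−w)·21.
The marginal rate of substitution is 21/30, so w = 21/(30+21) = 0.412.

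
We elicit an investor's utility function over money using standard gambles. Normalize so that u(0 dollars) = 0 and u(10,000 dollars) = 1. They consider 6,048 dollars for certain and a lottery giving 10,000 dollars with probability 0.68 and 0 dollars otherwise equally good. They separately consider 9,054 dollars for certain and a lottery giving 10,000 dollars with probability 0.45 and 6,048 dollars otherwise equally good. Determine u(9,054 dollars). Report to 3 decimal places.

First, u(6,048 dollars) = 0.68·u(10,000 dollars) + 0.32·u(0 dollars) = 0.68.
Then u(9,054 dollars) = 0.45·u(10,000 dollars) + 0.55·u(6,048 dollars) = 0.45·1.00 + 0.55·0.68 = 0.8240.

0.824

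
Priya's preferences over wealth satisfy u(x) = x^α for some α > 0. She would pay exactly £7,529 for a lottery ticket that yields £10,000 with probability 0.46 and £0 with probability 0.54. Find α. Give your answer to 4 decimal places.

α ≈ 2.7360

EU(lottery) = 0.46·10000^α + 0.54·0 = 0.46·10000^α.
Setting u(7529) equal to that: 7529^α = 0.46·10000^α ⇒ (7529/10000)^α = 0.46.
Taking logs: α·ln(7529/10000) = ln(0.46), so α = -0.7765288 / -0.2838229 ≈ 2.7360.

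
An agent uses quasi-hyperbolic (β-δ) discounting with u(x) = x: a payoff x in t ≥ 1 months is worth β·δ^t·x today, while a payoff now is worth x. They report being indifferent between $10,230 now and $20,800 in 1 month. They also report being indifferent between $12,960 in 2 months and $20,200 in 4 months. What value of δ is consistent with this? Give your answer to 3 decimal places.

δ ≈ 0.801

From the later pair, β·δ^2·12960 = β·δ^4·20200; dividing through, δ^2 = 12960/20200 = 0.64158, so δ = 0.80099.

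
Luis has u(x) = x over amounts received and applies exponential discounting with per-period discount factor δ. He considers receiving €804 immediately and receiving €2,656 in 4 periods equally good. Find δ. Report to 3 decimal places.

δ ≈ 0.742

Indifference means u(804) = δ^4 · u(2656), so δ^4 = u(804)/u(2656).
With u(x) = x: δ^4 = 804/2656 = 0.30271.
Taking the 4th root: δ = 0.30271^(1/4) ≈ 0.742.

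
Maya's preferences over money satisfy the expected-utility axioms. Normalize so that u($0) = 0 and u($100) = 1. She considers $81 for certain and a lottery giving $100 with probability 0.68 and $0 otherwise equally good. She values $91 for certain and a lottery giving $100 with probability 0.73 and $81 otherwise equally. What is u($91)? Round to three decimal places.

0.914

First, u($81) = 0.68·u($100) + 0.32·u($0) = 0.68.
Chaining: u($91) = 0.73·1.00 + 0.27·0.68 = 0.9136.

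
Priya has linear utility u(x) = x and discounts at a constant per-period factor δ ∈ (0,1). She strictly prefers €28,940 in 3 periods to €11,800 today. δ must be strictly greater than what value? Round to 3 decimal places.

Comparing present values: 11800 < δ^3·28940.
So δ^3 > 11800/28940 = 0.40774; taking the cube root of both positive sides preserves the inequality.
δ > (11800/28940)^(1/3) ≈ 0.742.

δ > 0.742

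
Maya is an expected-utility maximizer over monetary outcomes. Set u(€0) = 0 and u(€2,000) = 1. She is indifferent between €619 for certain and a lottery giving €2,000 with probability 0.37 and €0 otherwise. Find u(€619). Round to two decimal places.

0.37

The indifference gives u(€619) = 0.37·u(€2,000) + 0.63·u(€0) = 0.37·1 + 0.63·0 = 0.37.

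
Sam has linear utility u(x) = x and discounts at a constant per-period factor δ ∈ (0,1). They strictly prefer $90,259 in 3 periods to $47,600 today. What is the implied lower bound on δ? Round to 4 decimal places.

Comparing present values: 47600 < δ^3·90259.
So δ^3 > 47600/90259 = 0.52737; taking the cube root of both positive sides preserves the inequality.
δ > 0.52737^(1/3) = 0.8079.

δ > 0.8079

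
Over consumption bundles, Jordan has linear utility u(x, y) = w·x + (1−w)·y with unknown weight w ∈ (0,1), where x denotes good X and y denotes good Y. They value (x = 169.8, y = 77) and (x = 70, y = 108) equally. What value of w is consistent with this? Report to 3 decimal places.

w = 0.237

u(169.8,77) = u(70,108) means w·169.8 + (1−w)·77 = w·70 + (1−w)·108.
w·(169.8−70) = (1−w)·(108−77), i.e. w·99.8 = (1−w)·31.
The marginal rate of substitution is 31/99.8, so w = 31/(99.8+31) = 0.237.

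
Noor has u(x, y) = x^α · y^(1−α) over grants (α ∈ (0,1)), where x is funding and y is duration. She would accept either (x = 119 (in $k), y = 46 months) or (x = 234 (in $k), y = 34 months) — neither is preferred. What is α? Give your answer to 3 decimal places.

α ≈ 0.309

The Cobb–Douglas utilities coincide, so 119^α·46^(1−α) = 234^α·34^(1−α).
Rearrange to (119/234)^α = (34/46)^(1−α) and take logs: α·-0.676198 = (1−α)·-0.302281.
With A = -0.676198 and B = -0.302281: α·A = (1−α)·B, so α = B/(A+B) = -0.302281/-0.978479 ≈ 0.309.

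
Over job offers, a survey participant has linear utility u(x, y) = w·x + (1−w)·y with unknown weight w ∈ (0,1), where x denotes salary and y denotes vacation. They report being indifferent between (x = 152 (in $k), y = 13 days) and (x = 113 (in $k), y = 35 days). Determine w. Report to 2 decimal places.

w = 0.36

u(152,13) = u(113,35) means w·152 + (1−w)·13 = w·113 + (1−w)·35.
w·(152−113) = (1−w)·(35−13), i.e. w·39 = (1−w)·22.
The marginal rate of substitution is 22/39, so w = 22/(39+22) = 0.36.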